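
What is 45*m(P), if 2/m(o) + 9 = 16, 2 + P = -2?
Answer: 90/7 ≈ 12.857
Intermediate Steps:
P = -4 (P = -2 - 2 = -4)
m(o) = 2/7 (m(o) = 2/(-9 + 16) = 2/7)
45*m(P) = 45*(2/7) = 90/7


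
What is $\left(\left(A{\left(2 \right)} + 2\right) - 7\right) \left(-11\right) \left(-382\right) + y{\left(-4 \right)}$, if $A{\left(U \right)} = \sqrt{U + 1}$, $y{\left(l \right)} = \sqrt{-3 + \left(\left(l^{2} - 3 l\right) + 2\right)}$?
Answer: $-21010 + 4205 \sqrt{3} \approx -13727.0$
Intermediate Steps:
$y{\left(l \right)} = \sqrt{-1 + l^{2} - 3 l}$ ($y{\left(l \right)} = \sqrt{-3 + \left(2 + l^{2} - 3 l\right)} = \sqrt{-1 + l^{2} - 3 l}$)
$A{\left(U \right)} = \sqrt{1 + U}$
$\left(\left(A{\left(2 \right)} + 2\right) - 7\right) \left(-11\right) \left(-382\right) + y{\left(-4 \right)} = \left(\left(\sqrt{1 + 2} + 2\right) - 7\right) \left(-11\right) \left(-382\right) + \sqrt{-1 + \left(-4\right)^{2} - -12} = \left(\left(\sqrt{3} + 2\right) - 7\right) \left(-11\right) \left(-382\right) + \sqrt{-1 + 16 + 12} = \left(\left(2 + \sqrt{3}\right) - 7\right) \left(-11\right) \left(-382\right) + \sqrt{27} = \left(-5 + \sqrt{3}\right) \left(-11\right) \left(-382\right) + 3 \sqrt{3} = \left(55 - 11 \sqrt{3}\right) \left(-382\right) + 3 \sqrt{3} = \left(-21010 + 4202 \sqrt{3}\right) + 3 \sqrt{3} = -21010 + 4205 \sqrt{3}$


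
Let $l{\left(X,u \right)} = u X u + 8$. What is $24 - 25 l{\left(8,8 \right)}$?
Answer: $-12976$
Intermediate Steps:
$l{\left(X,u \right)} = 8 + X u^{2}$ ($l{\left(X,u \right)} = X u u + 8 = X u^{2} + 8 = 8 + X u^{2}$)
$24 - 25 l{\left(8,8 \right)} = 24 - 25 \left(8 + 8 \cdot 8^{2}\right) = 24 - 25 \left(8 + 8 \cdot 64\right) = 24 - 25 \left(8 + 512\right) = 24 - 13000 = -12976$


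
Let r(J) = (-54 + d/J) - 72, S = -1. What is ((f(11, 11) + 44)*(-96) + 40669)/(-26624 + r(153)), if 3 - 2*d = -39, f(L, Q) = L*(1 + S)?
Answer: -1858695/1364243 ≈ -1.3624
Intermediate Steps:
f(L, Q) = 0 (f(L, Q) = L*(1 - 1) = L*0 = 0)
d = 21 (d = 3/2 - ½*(-39) = 3/2 + 39/2 = 21)
r(J) = -126 + 21/J (r(J) = (-54 + 21/J) - 72 = -126 + 21/J)
((f(11, 11) + 44)*(-96) + 40669)/(-26624 + r(153)) = ((0 + 44)*(-96) + 40669)/(-26624 + (-126 + 21/153)) = (44*(-96) + 40669)/(-26624 + (-126 + 21*(1/153))) = (-4224 + 40669)/(-26624 + (-126 + 7/51)) = 36445/(-26624 - 6419/51) = 36445/(-1364243/51) = 36445*(-51/1364243) = -1858695/1364243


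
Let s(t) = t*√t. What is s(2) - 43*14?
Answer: -602 + 2*√2 ≈ -599.17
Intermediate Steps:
s(t) = t^(3/2)
s(2) - 43*14 = 2^(3/2) - 43*14 = 2*√2 - 602 = -602 + 2*√2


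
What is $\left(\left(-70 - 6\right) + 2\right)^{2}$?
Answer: $5476$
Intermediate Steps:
$\left(\left(-70 - 6\right) + 2\right)^{2} = \left(-76 + 2\right)^{2} = \left(-74\right)^{2} = 5476$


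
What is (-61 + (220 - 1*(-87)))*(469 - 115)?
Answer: 87084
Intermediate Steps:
(-61 + (220 - 1*(-87)))*(469 - 115) = (-61 + (220 + 87))*354 = (-61 + 307)*354 = 246*354 = 87084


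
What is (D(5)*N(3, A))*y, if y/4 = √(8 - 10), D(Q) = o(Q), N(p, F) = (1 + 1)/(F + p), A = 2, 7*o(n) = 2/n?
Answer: 16*I*√2/175 ≈ 0.1293*I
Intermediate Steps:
o(n) = 2/(7*n) (o(n) = (2/n)/7 = 2/(7*n))
N(p, F) = 2/(F + p)
D(Q) = 2/(7*Q)
y = 4*I*√2 (y = 4*√(8 - 10) = 4*√(-2) = 4*(I*√2) = 4*I*√2 ≈ 5.6569*I)
(D(5)*N(3, A))*y = (((2/7)/5)*(2/(2 + 3)))*(4*I*√2) = (((2/7)*(⅕))*(2/5))*(4*I*√2) = (2*(2*(⅕))/35)*(4*I*√2) = ((2/35)*(⅖))*(4*I*√2) = 4*(4*I*√2)/175 = 16*I*√2/175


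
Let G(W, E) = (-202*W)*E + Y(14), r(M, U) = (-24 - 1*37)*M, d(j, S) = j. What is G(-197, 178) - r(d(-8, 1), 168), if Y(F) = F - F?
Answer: 7082844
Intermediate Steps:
Y(F) = 0
r(M, U) = -61*M (r(M, U) = (-24 - 37)*M = -61*M)
G(W, E) = -202*E*W (G(W, E) = (-202*W)*E + 0 = -202*E*W + 0 = -202*E*W)
G(-197, 178) - r(d(-8, 1), 168) = -202*178*(-197) - (-61)*(-8) = 7083332 - 1*488 = 7083332 - 488 = 7082844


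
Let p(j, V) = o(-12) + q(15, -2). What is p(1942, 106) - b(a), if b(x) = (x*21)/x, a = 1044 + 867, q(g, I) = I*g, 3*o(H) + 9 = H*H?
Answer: -6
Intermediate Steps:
o(H) = -3 + H²/3 (o(H) = -3 + (H*H)/3 = -3 + H²/3)
a = 1911
p(j, V) = 15 (p(j, V) = (-3 + (⅓)*(-12)²) - 2*15 = (-3 + (⅓)*144) - 30 = (-3 + 48) - 30 = 45 - 30 = 15)
b(x) = 21 (b(x) = (21*x)/x = 21)
p(1942, 106) - b(a) = 15 - 1*21 = 15 - 21 = -6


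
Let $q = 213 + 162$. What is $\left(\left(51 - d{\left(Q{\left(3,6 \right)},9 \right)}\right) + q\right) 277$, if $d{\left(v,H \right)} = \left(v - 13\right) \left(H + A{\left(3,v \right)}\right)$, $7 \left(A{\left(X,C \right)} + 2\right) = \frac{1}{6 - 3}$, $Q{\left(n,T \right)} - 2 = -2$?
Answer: $\frac{3010990}{21} \approx 1.4338 \cdot 10^{5}$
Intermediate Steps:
$Q{\left(n,T \right)} = 0$ ($Q{\left(n,T \right)} = 2 - 2 = 0$)
$A{\left(X,C \right)} = - \frac{41}{21}$ ($A{\left(X,C \right)} = -2 + \frac{1}{7 \left(6 - 3\right)} = -2 + \frac{1}{7 \cdot 3} = -2 + \frac{1}{7} \cdot \frac{1}{3} = -2 + \frac{1}{21} = - \frac{41}{21}$)
$q = 375$
$d{\left(v,H \right)} = \left(-13 + v\right) \left(- \frac{41}{21} + H\right)$ ($d{\left(v,H \right)} = \left(v - 13\right) \left(H - \frac{41}{21}\right) = \left(-13 + v\right) \left(- \frac{41}{21} + H\right)$)
$\left(\left(51 - d{\left(Q{\left(3,6 \right)},9 \right)}\right) + q\right) 277 = \left(\left(51 - \left(\frac{533}{21} - 117 - 0 + 9 \cdot 0\right)\right) + 375\right) 277 = \left(\left(51 - \left(\frac{533}{21} - 117 + 0 + 0\right)\right) + 375\right) 277 = \left(\left(51 - - \frac{1924}{21}\right) + 375\right) 277 = \left(\left(51 + \frac{1924}{21}\right) + 375\right) 277 = \left(\frac{2995}{21} + 375\right) 277 = \frac{10870}{21} \cdot 277 = \frac{3010990}{21}$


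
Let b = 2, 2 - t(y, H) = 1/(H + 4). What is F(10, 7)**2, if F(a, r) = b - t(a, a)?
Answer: 1/196 ≈ 0.0051020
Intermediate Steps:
t(y, H) = 2 - 1/(4 + H) (t(y, H) = 2 - 1/(H + 4) = 2 - 1/(4 + H))
F(a, r) = 2 - (7 + 2*a)/(4 + a)
F(10, 7)**2 = (1/(4 + 10))**2 = (1/14)**2 = 1/196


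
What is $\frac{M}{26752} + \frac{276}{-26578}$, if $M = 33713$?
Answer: $\frac{444320281}{355507328} \approx 1.2498$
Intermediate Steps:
$\frac{M}{26752} + \frac{276}{-26578} = \frac{33713}{26752} + \frac{276}{-26578} = 33713 \cdot \frac{1}{26752} + 276 \left(- \frac{1}{26578}\right) = \frac{33713}{26752} - \frac{138}{13289} = \frac{444320281}{355507328}$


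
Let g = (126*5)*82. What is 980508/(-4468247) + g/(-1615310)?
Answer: -181465401750/721760406157 ≈ -0.25142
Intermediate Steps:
g = 51660 (g = 630*82 = 51660)
980508/(-4468247) + g/(-1615310) = 980508/(-4468247) + 51660/(-1615310) = 980508*(-1/4468247) + 51660*(-1/1615310) = -980508/4468247 - 5166/161531 = -181465401750/721760406157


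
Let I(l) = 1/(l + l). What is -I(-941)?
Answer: 1/1882 ≈ 0.00053135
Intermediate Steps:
I(l) = 1/(2*l)
-I(-941) = -1/(2*(-941)) = -(-1)/(2*941) = -1*(-1/1882) = 1/1882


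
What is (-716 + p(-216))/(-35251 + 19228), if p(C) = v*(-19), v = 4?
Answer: 264/5341 ≈ 0.049429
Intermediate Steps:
p(C) = -76 (p(C) = 4*(-19) = -76)
(-716 + p(-216))/(-35251 + 19228) = (-716 - 76)/(-35251 + 19228) = -792/(-16023) = -792*(-1/16023) = 264/5341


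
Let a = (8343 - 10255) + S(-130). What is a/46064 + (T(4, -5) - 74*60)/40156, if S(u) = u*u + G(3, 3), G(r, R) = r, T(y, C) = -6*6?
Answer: 98949033/462436496 ≈ 0.21397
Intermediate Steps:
T(y, C) = -36
S(u) = 3 + u² (S(u) = u*u + 3 = u² + 3 = 3 + u²)
a = 14991 (a = (8343 - 10255) + (3 + (-130)²) = -1912 + (3 + 16900) = -1912 + 16903 = 14991)
a/46064 + (T(4, -5) - 74*60)/40156 = 14991/46064 + (-36 - 74*60)/40156 = 14991*(1/46064) + (-36 - 4440)*(1/40156) = 14991/46064 - 4476*1/40156 = 14991/46064 - 1119/10039 = 98949033/462436496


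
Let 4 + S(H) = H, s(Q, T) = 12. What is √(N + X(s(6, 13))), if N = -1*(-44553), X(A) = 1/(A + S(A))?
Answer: √4455305/10 ≈ 211.08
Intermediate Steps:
S(H) = -4 + H
X(A) = 1/(-4 + 2*A) (X(A) = 1/(A + (-4 + A)) = 1/(-4 + 2*A))
N = 44553
√(N + X(s(6, 13))) = √(44553 + 1/(2*(-2 + 12))) = √(44553 + (½)/10) = √(44553 + (½)*(⅒)) = √(44553 + 1/20) = √(891061/20) = √4455305/10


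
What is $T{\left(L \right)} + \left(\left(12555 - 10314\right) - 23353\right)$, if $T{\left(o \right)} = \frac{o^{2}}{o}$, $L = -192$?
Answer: $-21304$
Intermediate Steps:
$T{\left(o \right)} = o$
$T{\left(L \right)} + \left(\left(12555 - 10314\right) - 23353\right) = -192 + \left(\left(12555 - 10314\right) - 23353\right) = -192 + \left(2241 - 23353\right) = -192 - 21112 = -21304$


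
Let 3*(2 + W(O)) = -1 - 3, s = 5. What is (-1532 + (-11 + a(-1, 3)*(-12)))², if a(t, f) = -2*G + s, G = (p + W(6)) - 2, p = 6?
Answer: 2518569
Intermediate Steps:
W(O) = -10/3 (W(O) = -2 + (-1 - 3)/3 = -2 + (⅓)*(-4) = -2 - 4/3 = -10/3)
G = ⅔ (G = (6 - 10/3) - 2 = 8/3 - 2 = ⅔ ≈ 0.66667)
a(t, f) = 11/3 (a(t, f) = -2*⅔ + 5 = -4/3 + 5 = 11/3)
(-1532 + (-11 + a(-1, 3)*(-12)))² = (-1532 + (-11 + (11/3)*(-12)))² = (-1532 + (-11 - 44))² = (-1532 - 55)² = (-1587)² = 2518569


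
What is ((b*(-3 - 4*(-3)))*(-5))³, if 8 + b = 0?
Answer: 46656000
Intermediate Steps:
b = -8 (b = -8 + 0 = -8)
((b*(-3 - 4*(-3)))*(-5))³ = (-8*(-3 - 4*(-3))*(-5))³ = (-8*(-3 + 12)*(-5))³ = (-8*9*(-5))³ = (-72*(-5))³ = 360³ = 46656000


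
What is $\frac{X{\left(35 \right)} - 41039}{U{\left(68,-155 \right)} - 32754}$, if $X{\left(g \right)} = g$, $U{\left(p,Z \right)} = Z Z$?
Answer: $\frac{41004}{8729} \approx 4.6974$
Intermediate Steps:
$U{\left(p,Z \right)} = Z^{2}$
$\frac{X{\left(35 \right)} - 41039}{U{\left(68,-155 \right)} - 32754} = \frac{35 - 41039}{\left(-155\right)^{2} - 32754} = - \frac{41004}{24025 - 32754} = - \frac{41004}{-8729} = \left(-41004\right) \left(- \frac{1}{8729}\right) = \frac{41004}{8729}$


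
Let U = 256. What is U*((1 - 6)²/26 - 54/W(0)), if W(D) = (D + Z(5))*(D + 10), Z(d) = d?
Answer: -9856/325 ≈ -30.326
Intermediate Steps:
W(D) = (5 + D)*(10 + D) (W(D) = (D + 5)*(D + 10) = (5 + D)*(10 + D))
U*((1 - 6)²/26 - 54/W(0)) = 256*((1 - 6)²/26 - 54/(50 + 0² + 15*0)) = 256*((-5)²*(1/26) - 54/(50 + 0 + 0)) = 256*(25*(1/26) - 54/50) = 256*(25/26 - 54*1/50) = 256*(25/26 - 27/25) = 256*(-77/650) = -9856/325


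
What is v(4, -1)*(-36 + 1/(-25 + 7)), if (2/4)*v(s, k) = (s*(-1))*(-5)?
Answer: -12980/9 ≈ -1442.2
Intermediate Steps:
v(s, k) = 10*s (v(s, k) = 2*((s*(-1))*(-5)) = 2*(-s*(-5)) = 2*(5*s) = 10*s)
v(4, -1)*(-36 + 1/(-25 + 7)) = (10*4)*(-36 + 1/(-25 + 7)) = 40*(-36 + 1/(-18)) = 40*(-36 - 1/18) = 40*(-649/18) = -12980/9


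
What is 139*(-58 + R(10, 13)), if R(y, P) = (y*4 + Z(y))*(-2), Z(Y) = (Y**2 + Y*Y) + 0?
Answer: -74782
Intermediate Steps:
Z(Y) = 2*Y**2 (Z(Y) = (Y**2 + Y**2) + 0 = 2*Y**2 + 0 = 2*Y**2)
R(y, P) = -8*y - 4*y**2 (R(y, P) = (y*4 + 2*y**2)*(-2) = (4*y + 2*y**2)*(-2) = (2*y**2 + 4*y)*(-2) = -8*y - 4*y**2)
139*(-58 + R(10, 13)) = 139*(-58 + 4*10*(-2 - 1*10)) = 139*(-58 + 4*10*(-2 - 10)) = 139*(-58 + 4*10*(-12)) = 139*(-58 - 480) = 139*(-538) = -74782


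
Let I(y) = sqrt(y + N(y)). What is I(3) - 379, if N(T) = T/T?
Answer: -377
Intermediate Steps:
N(T) = 1
I(y) = sqrt(1 + y) (I(y) = sqrt(y + 1) = sqrt(1 + y))
I(3) - 379 = sqrt(1 + 3) - 379 = sqrt(4) - 379 = 2 - 379 = -377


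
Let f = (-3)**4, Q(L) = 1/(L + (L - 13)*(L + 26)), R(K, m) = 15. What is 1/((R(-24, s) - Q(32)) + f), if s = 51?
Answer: 1134/108863 ≈ 0.010417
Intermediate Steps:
Q(L) = 1/(L + (-13 + L)*(26 + L))
f = 81
1/((R(-24, s) - Q(32)) + f) = 1/((15 - 1/(-338 + 32**2 + 14*32)) + 81) = 1/((15 - 1/(-338 + 1024 + 448)) + 81) = 1/((15 - 1/1134) + 81) = 1/(17009/1134 + 81) = 1/(108863/1134) = 1134/108863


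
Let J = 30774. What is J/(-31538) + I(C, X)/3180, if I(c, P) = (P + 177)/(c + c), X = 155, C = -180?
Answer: -4405068227/4513087800 ≈ -0.97607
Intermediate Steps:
I(c, P) = (177 + P)/(2*c) (I(c, P) = (177 + P)/((2*c)) = (177 + P)*(1/(2*c)) = (177 + P)/(2*c))
J/(-31538) + I(C, X)/3180 = 30774/(-31538) + ((½)*(177 + 155)/(-180))/3180 = 30774*(-1/31538) + ((½)*(-1/180)*332)*(1/3180) = -15387/15769 - 83/90*1/3180 = -15387/15769 - 83/286200 = -4405068227/4513087800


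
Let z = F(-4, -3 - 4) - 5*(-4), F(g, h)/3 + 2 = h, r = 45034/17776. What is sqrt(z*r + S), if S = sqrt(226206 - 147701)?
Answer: sqrt(-2894458 + 163216*sqrt(78505))/404 ≈ 16.200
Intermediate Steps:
r = 2047/808 (r = 45034*(1/17776) = 2047/808 ≈ 2.5334)
F(g, h) = -6 + 3*h
S = sqrt(78505) ≈ 280.19
z = -7 (z = (-6 + 3*(-3 - 4)) - 5*(-4) = (-6 + 3*(-7)) + 20 = (-6 - 21) + 20 = -27 + 20 = -7)
sqrt(z*r + S) = sqrt(-7*2047/808 + sqrt(78505)) = sqrt(-14329/808 + sqrt(78505))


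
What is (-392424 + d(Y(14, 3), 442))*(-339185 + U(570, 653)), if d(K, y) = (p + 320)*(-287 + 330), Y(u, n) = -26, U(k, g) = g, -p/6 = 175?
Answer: 143474601048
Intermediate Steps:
p = -1050 (p = -6*175 = -1050)
d(K, y) = -31390 (d(K, y) = (-1050 + 320)*(-287 + 330) = -730*43 = -31390)
(-392424 + d(Y(14, 3), 442))*(-339185 + U(570, 653)) = (-392424 - 31390)*(-339185 + 653) = -423814*(-338532) = 143474601048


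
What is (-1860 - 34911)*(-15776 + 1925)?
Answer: 509315121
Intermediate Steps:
(-1860 - 34911)*(-15776 + 1925) = -36771*(-13851) = 509315121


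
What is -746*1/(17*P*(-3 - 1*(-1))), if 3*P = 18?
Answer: 373/102 ≈ 3.6569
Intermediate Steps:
P = 6 (P = (1/3)*18 = 6)
-746*1/(17*P*(-3 - 1*(-1))) = -746*1/(102*(-3 - 1*(-1))) = -746*1/(102*(-3 + 1)) = -746/((6*(-2))*17) = -746/((-12*17)) = -746/(-204) = -746*(-1/204) = 373/102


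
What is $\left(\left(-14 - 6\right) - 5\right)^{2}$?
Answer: $625$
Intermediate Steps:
$\left(\left(-14 - 6\right) - 5\right)^{2} = \left(-20 - 5\right)^{2} = \left(-25\right)^{2} = 625$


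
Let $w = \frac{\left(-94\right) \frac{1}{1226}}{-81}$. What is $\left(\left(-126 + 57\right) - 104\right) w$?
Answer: $- \frac{8131}{49653} \approx -0.16376$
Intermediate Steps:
$w = \frac{47}{49653}$ ($w = \left(-94\right) \frac{1}{1226} \left(- \frac{1}{81}\right) = \left(- \frac{47}{613}\right) \left(- \frac{1}{81}\right) = \frac{47}{49653} \approx 0.00094657$)
$\left(\left(-126 + 57\right) - 104\right) w = \left(\left(-126 + 57\right) - 104\right) \frac{47}{49653} = \left(-69 - 104\right) \frac{47}{49653} = \left(-173\right) \frac{47}{49653} = - \frac{8131}{49653}$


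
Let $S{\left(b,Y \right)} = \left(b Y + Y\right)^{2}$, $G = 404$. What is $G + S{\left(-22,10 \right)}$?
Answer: $44504$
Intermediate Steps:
$S{\left(b,Y \right)} = \left(Y + Y b\right)^{2}$ ($S{\left(b,Y \right)} = \left(Y b + Y\right)^{2} = \left(Y + Y b\right)^{2}$)
$G + S{\left(-22,10 \right)} = 404 + 10^{2} \left(1 - 22\right)^{2} = 404 + 100 \left(-21\right)^{2} = 404 + 100 \cdot 441 = 404 + 44100 = 44504$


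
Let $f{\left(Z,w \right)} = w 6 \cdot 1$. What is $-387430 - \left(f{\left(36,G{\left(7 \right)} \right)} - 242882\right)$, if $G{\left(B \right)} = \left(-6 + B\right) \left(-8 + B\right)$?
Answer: $-144542$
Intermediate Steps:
$G{\left(B \right)} = \left(-8 + B\right) \left(-6 + B\right)$
$f{\left(Z,w \right)} = 6 w$ ($f{\left(Z,w \right)} = 6 w 1 = 6 w$)
$-387430 - \left(f{\left(36,G{\left(7 \right)} \right)} - 242882\right) = -387430 - \left(6 \left(48 + 7^{2} - 98\right) - 242882\right) = -387430 - \left(6 \left(48 + 49 - 98\right) - 242882\right) = -387430 - \left(6 \left(-1\right) - 242882\right) = -387430 - \left(-6 - 242882\right) = -387430 - -242888 = -387430 + 242888 = -144542$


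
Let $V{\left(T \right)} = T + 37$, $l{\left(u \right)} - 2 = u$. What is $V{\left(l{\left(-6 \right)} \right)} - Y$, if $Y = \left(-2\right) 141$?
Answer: $315$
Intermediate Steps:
$l{\left(u \right)} = 2 + u$
$V{\left(T \right)} = 37 + T$
$Y = -282$
$V{\left(l{\left(-6 \right)} \right)} - Y = \left(37 + \left(2 - 6\right)\right) - -282 = \left(37 - 4\right) + 282 = 33 + 282 = 315$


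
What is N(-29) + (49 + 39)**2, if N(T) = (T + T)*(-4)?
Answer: 7976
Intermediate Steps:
N(T) = -8*T (N(T) = (2*T)*(-4) = -8*T)
N(-29) + (49 + 39)**2 = -8*(-29) + (49 + 39)**2 = 232 + 88**2 = 232 + 7744 = 7976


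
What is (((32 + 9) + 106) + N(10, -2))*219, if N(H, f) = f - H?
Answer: 29565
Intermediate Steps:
(((32 + 9) + 106) + N(10, -2))*219 = (((32 + 9) + 106) + (-2 - 1*10))*219 = ((41 + 106) + (-2 - 10))*219 = (147 - 12)*219 = 135*219 = 29565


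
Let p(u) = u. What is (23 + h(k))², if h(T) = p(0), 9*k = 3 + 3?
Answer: 529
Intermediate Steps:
k = ⅔ (k = (3 + 3)/9 = (⅑)*6 = ⅔ ≈ 0.66667)
h(T) = 0
(23 + h(k))² = (23 + 0)² = 23² = 529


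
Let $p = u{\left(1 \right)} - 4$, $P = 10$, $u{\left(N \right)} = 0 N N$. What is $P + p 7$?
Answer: $-18$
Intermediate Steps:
$u{\left(N \right)} = 0$ ($u{\left(N \right)} = 0 N = 0$)
$p = -4$ ($p = 0 - 4 = -4$)
$P + p 7 = 10 - 28 = -18$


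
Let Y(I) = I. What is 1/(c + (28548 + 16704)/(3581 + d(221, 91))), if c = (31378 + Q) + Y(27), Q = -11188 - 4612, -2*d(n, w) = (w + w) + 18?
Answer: 3481/54366257 ≈ 6.4029e-5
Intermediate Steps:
d(n, w) = -9 - w (d(n, w) = -((w + w) + 18)/2 = -(2*w + 18)/2 = -(18 + 2*w)/2 = -9 - w)
Q = -15800
c = 15605 (c = (31378 - 15800) + 27 = 15578 + 27 = 15605)
1/(c + (28548 + 16704)/(3581 + d(221, 91))) = 1/(15605 + (28548 + 16704)/(3581 + (-9 - 1*91))) = 1/(15605 + 45252/(3581 + (-9 - 91))) = 1/(15605 + 45252/(3581 - 100)) = 1/(15605 + 45252/3481) = 1/(54366257/3481) = 3481/54366257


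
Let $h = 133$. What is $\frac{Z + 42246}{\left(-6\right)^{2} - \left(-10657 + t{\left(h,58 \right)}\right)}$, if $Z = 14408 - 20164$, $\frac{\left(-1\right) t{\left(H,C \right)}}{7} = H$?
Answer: $\frac{18245}{5812} \approx 3.1392$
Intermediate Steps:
$t{\left(H,C \right)} = - 7 H$
$Z = -5756$
$\frac{Z + 42246}{\left(-6\right)^{2} - \left(-10657 + t{\left(h,58 \right)}\right)} = \frac{-5756 + 42246}{\left(-6\right)^{2} + \left(10657 - \left(-7\right) 133\right)} = \frac{36490}{36 + \left(10657 - -931\right)} = \frac{36490}{36 + \left(10657 + 931\right)} = \frac{36490}{36 + 11588} = \frac{36490}{11624} = 36490 \cdot \frac{1}{11624} = \frac{18245}{5812}$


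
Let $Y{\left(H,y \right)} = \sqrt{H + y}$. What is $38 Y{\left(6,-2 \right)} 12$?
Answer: $912$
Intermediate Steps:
$38 Y{\left(6,-2 \right)} 12 = 38 \sqrt{6 - 2} \cdot 12 = 38 \sqrt{4} \cdot 12 = 38 \cdot 2 \cdot 12 = 76 \cdot 12 = 912$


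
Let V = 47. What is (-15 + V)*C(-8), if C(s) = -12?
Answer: -384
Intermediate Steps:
(-15 + V)*C(-8) = (-15 + 47)*(-12) = 32*(-12) = -384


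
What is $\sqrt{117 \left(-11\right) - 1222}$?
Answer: $i \sqrt{2509} \approx 50.09 i$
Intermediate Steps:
$\sqrt{117 \left(-11\right) - 1222} = \sqrt{-1287 - 1222} = \sqrt{-2509} = i \sqrt{2509}$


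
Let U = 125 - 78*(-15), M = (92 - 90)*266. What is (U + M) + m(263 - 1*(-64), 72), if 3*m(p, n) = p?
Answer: 1936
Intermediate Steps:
m(p, n) = p/3
M = 532 (M = 2*266 = 532)
U = 1295 (U = 125 + 1170 = 1295)
(U + M) + m(263 - 1*(-64), 72) = (1295 + 532) + (263 - 1*(-64))/3 = 1827 + (263 + 64)/3 = 1827 + (⅓)*327 = 1827 + 109 = 1936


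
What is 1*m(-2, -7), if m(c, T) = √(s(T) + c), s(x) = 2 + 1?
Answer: 1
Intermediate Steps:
s(x) = 3
m(c, T) = √(3 + c)
1*m(-2, -7) = 1*√(3 - 2) = 1*√1 = 1*1 = 1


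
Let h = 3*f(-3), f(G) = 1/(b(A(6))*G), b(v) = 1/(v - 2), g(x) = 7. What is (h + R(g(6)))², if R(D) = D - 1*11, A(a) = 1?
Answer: 9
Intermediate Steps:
b(v) = 1/(-2 + v)
R(D) = -11 + D (R(D) = D - 11 = -11 + D)
f(G) = -1/G (f(G) = 1/(G/(-2 + 1)) = 1/(G/(-1)) = 1/(-G) = -1/G)
h = 1 (h = 3*(-1/(-3)) = 3*(-1*(-⅓)) = 3*(⅓) = 1)
(h + R(g(6)))² = (1 + (-11 + 7))² = (1 - 4)² = (-3)² = 9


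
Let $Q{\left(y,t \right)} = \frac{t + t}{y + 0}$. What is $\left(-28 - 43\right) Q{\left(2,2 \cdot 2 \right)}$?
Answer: $-284$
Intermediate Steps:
$Q{\left(y,t \right)} = \frac{2 t}{y}$
$\left(-28 - 43\right) Q{\left(2,2 \cdot 2 \right)} = \left(-28 - 43\right) \frac{2 \cdot 2 \cdot 2}{2} = - 71 \cdot 2 \cdot 4 \cdot \frac{1}{2} = \left(-71\right) 4 = -284$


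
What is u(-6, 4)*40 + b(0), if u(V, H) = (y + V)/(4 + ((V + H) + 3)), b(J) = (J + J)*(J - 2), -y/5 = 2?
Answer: -128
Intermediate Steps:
y = -10 (y = -5*2 = -10)
b(J) = 2*J*(-2 + J) (b(J) = (2*J)*(-2 + J) = 2*J*(-2 + J))
u(V, H) = (-10 + V)/(7 + H + V) (u(V, H) = (-10 + V)/(4 + ((V + H) + 3)) = (-10 + V)/(4 + ((H + V) + 3)) = (-10 + V)/(4 + (3 + H + V)) = (-10 + V)/(7 + H + V))
u(-6, 4)*40 + b(0) = ((-10 - 6)/(7 + 4 - 6))*40 + 2*0*(-2 + 0) = (-16/5)*40 + 2*0*(-2) = ((1/5)*(-16))*40 + 0 = -16/5*40 + 0 = -128 + 0 = -128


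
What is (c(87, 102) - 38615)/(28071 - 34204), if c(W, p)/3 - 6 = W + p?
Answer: 38030/6133 ≈ 6.2009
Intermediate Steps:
c(W, p) = 18 + 3*W + 3*p (c(W, p) = 18 + 3*(W + p) = 18 + (3*W + 3*p) = 18 + 3*W + 3*p)
(c(87, 102) - 38615)/(28071 - 34204) = ((18 + 3*87 + 3*102) - 38615)/(28071 - 34204) = ((18 + 261 + 306) - 38615)/(-6133) = (585 - 38615)*(-1/6133) = -38030*(-1/6133) = 38030/6133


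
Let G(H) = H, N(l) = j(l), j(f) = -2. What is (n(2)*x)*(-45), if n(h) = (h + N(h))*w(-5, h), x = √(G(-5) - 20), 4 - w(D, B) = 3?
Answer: 0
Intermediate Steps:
N(l) = -2
w(D, B) = 1 (w(D, B) = 4 - 1*3 = 4 - 3 = 1)
x = 5*I (x = √(-5 - 20) = √(-25) = 5*I ≈ 5.0*I)
n(h) = -2 + h (n(h) = (h - 2)*1 = (-2 + h)*1 = -2 + h)
(n(2)*x)*(-45) = ((-2 + 2)*(5*I))*(-45) = (0*(5*I))*(-45) = 0*(-45) = 0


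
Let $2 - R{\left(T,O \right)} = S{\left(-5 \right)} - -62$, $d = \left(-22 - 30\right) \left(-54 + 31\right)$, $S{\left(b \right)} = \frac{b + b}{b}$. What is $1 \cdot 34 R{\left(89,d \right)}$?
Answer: $-2108$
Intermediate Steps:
$S{\left(b \right)} = 2$ ($S{\left(b \right)} = \frac{2 b}{b} = 2$)
$d = 1196$ ($d = \left(-52\right) \left(-23\right) = 1196$)
$R{\left(T,O \right)} = -62$ ($R{\left(T,O \right)} = 2 - \left(2 - -62\right) = 2 - \left(2 + 62\right) = 2 - 64 = -62$)
$1 \cdot 34 R{\left(89,d \right)} = 1 \cdot 34 \left(-62\right) = 34 \left(-62\right) = -2108$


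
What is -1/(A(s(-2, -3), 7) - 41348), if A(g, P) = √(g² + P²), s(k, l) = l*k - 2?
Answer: 41348/1709657039 + √65/1709657039 ≈ 2.4190e-5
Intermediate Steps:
s(k, l) = -2 + k*l (s(k, l) = k*l - 2 = -2 + k*l)
A(g, P) = √(P² + g²)
-1/(A(s(-2, -3), 7) - 41348) = -1/(√(7² + (-2 - 2*(-3))²) - 41348) = -1/(√(49 + (-2 + 6)²) - 41348) = -1/(√(49 + 4²) - 41348) = -1/(√(49 + 16) - 41348) = -1/(√65 - 41348) = -1/(-41348 + √65)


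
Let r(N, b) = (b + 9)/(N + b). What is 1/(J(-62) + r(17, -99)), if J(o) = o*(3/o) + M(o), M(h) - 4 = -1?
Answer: 41/291 ≈ 0.14089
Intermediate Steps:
M(h) = 3 (M(h) = 4 - 1 = 3)
r(N, b) = (9 + b)/(N + b)
J(o) = 6 (J(o) = o*(3/o) + 3 = 3 + 3 = 6)
1/(J(-62) + r(17, -99)) = 1/(6 + (9 - 99)/(17 - 99)) = 1/(6 - 90/(-82)) = 1/(6 - 1/82*(-90)) = 1/(6 + 45/41) = 1/(291/41) = 41/291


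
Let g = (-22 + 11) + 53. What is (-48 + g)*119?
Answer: -714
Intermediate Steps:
g = 42 (g = -11 + 53 = 42)
(-48 + g)*119 = (-48 + 42)*119 = -6*119 = -714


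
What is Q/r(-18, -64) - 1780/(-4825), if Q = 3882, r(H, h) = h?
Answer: -1861673/30880 ≈ -60.287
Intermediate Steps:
Q/r(-18, -64) - 1780/(-4825) = 3882/(-64) - 1780/(-4825) = 3882*(-1/64) - 1780*(-1/4825) = -1941/32 + 356/965 = -1861673/30880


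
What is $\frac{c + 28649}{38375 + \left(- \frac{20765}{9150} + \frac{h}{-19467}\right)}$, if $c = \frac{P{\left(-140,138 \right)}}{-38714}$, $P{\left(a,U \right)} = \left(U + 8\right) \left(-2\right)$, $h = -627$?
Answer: $\frac{2195104706825310}{2940144859537457} \approx 0.7466$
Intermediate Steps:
$P{\left(a,U \right)} = -16 - 2 U$ ($P{\left(a,U \right)} = \left(8 + U\right) \left(-2\right) = -16 - 2 U$)
$c = \frac{146}{19357}$ ($c = \frac{-16 - 276}{-38714} = \left(-16 - 276\right) \left(- \frac{1}{38714}\right) = \left(-292\right) \left(- \frac{1}{38714}\right) = \frac{146}{19357} \approx 0.0075425$)
$\frac{c + 28649}{38375 + \left(- \frac{20765}{9150} + \frac{h}{-19467}\right)} = \frac{\frac{146}{19357} + 28649}{38375 - \left(- \frac{209}{6489} + \frac{4153}{1830}\right)} = \frac{554558839}{19357 \left(38375 - \frac{8855449}{3958290}\right)} = \frac{554558839}{19357 \cdot \frac{151890523301}{3958290}} = \frac{554558839}{19357} \cdot \frac{3958290}{151890523301} = \frac{2195104706825310}{2940144859537457}$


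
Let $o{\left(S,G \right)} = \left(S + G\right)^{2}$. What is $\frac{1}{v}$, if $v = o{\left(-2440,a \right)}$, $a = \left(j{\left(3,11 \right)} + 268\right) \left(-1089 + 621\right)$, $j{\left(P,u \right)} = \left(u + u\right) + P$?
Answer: $\frac{1}{19478110096} \approx 5.134 \cdot 10^{-11}$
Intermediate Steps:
$j{\left(P,u \right)} = P + 2 u$ ($j{\left(P,u \right)} = 2 u + P = P + 2 u$)
$a = -137124$ ($a = \left(\left(3 + 2 \cdot 11\right) + 268\right) \left(-1089 + 621\right) = \left(\left(3 + 22\right) + 268\right) \left(-468\right) = \left(25 + 268\right) \left(-468\right) = 293 \left(-468\right) = -137124$)
$o{\left(S,G \right)} = \left(G + S\right)^{2}$
$v = 19478110096$ ($v = \left(-137124 - 2440\right)^{2} = \left(-139564\right)^{2} = 19478110096$)
$\frac{1}{v} = \frac{1}{19478110096}$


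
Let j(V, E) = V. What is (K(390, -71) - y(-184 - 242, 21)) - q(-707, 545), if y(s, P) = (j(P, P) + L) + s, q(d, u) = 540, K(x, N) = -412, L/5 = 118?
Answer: -1137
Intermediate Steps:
L = 590 (L = 5*118 = 590)
y(s, P) = 590 + P + s (y(s, P) = (P + 590) + s = (590 + P) + s = 590 + P + s)
(K(390, -71) - y(-184 - 242, 21)) - q(-707, 545) = (-412 - (590 + 21 + (-184 - 242))) - 1*540 = (-412 - (590 + 21 - 426)) - 540 = (-412 - 1*185) - 540 = (-412 - 185) - 540 = -597 - 540 = -1137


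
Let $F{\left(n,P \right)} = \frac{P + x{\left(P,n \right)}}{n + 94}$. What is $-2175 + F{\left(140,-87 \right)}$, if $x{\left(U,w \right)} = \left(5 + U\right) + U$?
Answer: $- \frac{254603}{117} \approx -2176.1$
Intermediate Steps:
$x{\left(U,w \right)} = 5 + 2 U$
$F{\left(n,P \right)} = \frac{5 + 3 P}{94 + n}$ ($F{\left(n,P \right)} = \frac{P + \left(5 + 2 P\right)}{n + 94} = \frac{5 + 3 P}{94 + n}$)
$-2175 + F{\left(140,-87 \right)} = -2175 + \frac{5 + 3 \left(-87\right)}{94 + 140} = -2175 + \frac{5 - 261}{234} = -2175 + \frac{1}{234} \left(-256\right) = -2175 - \frac{128}{117} = - \frac{254603}{117}$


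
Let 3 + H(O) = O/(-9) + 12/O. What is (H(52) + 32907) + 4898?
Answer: 4422185/117 ≈ 37796.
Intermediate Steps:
H(O) = -3 + 12/O - O/9 (H(O) = -3 + (O/(-9) + 12/O) = -3 + (O*(-⅑) + 12/O) = -3 + (-O/9 + 12/O) = -3 + (12/O - O/9) = -3 + 12/O - O/9)
(H(52) + 32907) + 4898 = ((-3 + 12/52 - ⅑*52) + 32907) + 4898 = ((-3 + 12*(1/52) - 52/9) + 32907) + 4898 = ((-3 + 3/13 - 52/9) + 32907) + 4898 = (-1000/117 + 32907) + 4898 = 3849119/117 + 4898 = 4422185/117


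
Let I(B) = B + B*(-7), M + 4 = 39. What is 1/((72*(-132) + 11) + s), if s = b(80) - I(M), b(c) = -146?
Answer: -1/9429 ≈ -0.00010606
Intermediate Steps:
M = 35 (M = -4 + 39 = 35)
I(B) = -6*B (I(B) = B - 7*B = -6*B)
s = 64 (s = -146 - (-6)*35 = -146 - 1*(-210) = -146 + 210 = 64)
1/((72*(-132) + 11) + s) = 1/((72*(-132) + 11) + 64) = 1/((-9504 + 11) + 64) = 1/(-9493 + 64) = 1/(-9429) = -1/9429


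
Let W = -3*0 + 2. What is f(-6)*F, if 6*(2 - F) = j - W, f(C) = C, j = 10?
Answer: -4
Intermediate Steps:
W = 2 (W = 0 + 2 = 2)
F = ⅔ (F = 2 - (10 - 1*2)/6 = 2 - (10 - 2)/6 = 2 - ⅙*8 = 2 - 4/3 = ⅔ ≈ 0.66667)
f(-6)*F = -6*⅔ = -4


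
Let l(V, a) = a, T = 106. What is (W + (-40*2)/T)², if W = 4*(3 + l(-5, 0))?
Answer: 355216/2809 ≈ 126.46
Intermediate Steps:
W = 12 (W = 4*(3 + 0) = 4*3 = 12)
(W + (-40*2)/T)² = (12 - 40*2/106)² = (12 - 80*1/106)² = (12 - 40/53)² = (596/53)² = 355216/2809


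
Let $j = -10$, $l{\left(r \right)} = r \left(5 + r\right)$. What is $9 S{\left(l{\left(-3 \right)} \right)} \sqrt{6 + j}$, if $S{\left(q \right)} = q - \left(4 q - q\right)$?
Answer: $216 i \approx 216.0 i$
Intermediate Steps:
$S{\left(q \right)} = - 2 q$ ($S{\left(q \right)} = q - 3 q = - 2 q$)
$9 S{\left(l{\left(-3 \right)} \right)} \sqrt{6 + j} = 9 \left(- 2 \left(- 3 \left(5 - 3\right)\right)\right) \sqrt{6 - 10} = 9 \left(- 2 \left(\left(-3\right) 2\right)\right) \sqrt{-4} = 9 \left(\left(-2\right) \left(-6\right)\right) 2 i = 9 \cdot 12 \cdot 2 i = 108 \cdot 2 i = 216 i$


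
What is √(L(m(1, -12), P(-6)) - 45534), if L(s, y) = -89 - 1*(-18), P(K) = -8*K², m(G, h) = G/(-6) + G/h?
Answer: I*√45605 ≈ 213.55*I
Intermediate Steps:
m(G, h) = -G/6 + G/h (m(G, h) = G*(-⅙) + G/h = -G/6 + G/h)
L(s, y) = -71 (L(s, y) = -89 + 18 = -71)
√(L(m(1, -12), P(-6)) - 45534) = √(-71 - 45534) = √(-45605) = I*√45605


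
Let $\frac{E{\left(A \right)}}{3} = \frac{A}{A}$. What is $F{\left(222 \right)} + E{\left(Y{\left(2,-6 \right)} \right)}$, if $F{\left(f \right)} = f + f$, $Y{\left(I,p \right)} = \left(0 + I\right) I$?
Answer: $447$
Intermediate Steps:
$Y{\left(I,p \right)} = I^{2}$ ($Y{\left(I,p \right)} = I I = I^{2}$)
$F{\left(f \right)} = 2 f$
$E{\left(A \right)} = 3$ ($E{\left(A \right)} = 3 \frac{A}{A} = 3 \cdot 1 = 3$)
$F{\left(222 \right)} + E{\left(Y{\left(2,-6 \right)} \right)} = 2 \cdot 222 + 3 = 444 + 3 = 447$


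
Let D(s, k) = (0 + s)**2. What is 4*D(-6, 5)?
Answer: 144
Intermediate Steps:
D(s, k) = s**2
4*D(-6, 5) = 4*(-6)**2 = 4*36 = 144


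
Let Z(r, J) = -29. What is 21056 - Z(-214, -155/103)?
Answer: 21085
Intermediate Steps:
21056 - Z(-214, -155/103) = 21056 - 1*(-29) = 21056 + 29 = 21085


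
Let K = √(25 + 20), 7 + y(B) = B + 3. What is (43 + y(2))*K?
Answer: 123*√5 ≈ 275.04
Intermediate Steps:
y(B) = -4 + B (y(B) = -7 + (B + 3) = -7 + (3 + B) = -4 + B)
K = 3*√5 (K = √45 = 3*√5 ≈ 6.7082)
(43 + y(2))*K = (43 + (-4 + 2))*(3*√5) = (43 - 2)*(3*√5) = 41*(3*√5) = 123*√5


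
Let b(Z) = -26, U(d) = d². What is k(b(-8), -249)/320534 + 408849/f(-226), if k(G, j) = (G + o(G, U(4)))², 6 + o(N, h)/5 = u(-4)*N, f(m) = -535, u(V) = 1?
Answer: -65515748253/85742845 ≈ -764.10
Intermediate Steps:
o(N, h) = -30 + 5*N (o(N, h) = -30 + 5*(1*N) = -30 + 5*N)
k(G, j) = (-30 + 6*G)² (k(G, j) = (G + (-30 + 5*G))² = (-30 + 6*G)²)
k(b(-8), -249)/320534 + 408849/f(-226) = (36*(-5 - 26)²)/320534 + 408849/(-535) = (36*(-31)²)*(1/320534) + 408849*(-1/535) = (36*961)*(1/320534) - 408849/535 = 34596*(1/320534) - 408849/535 = 17298/160267 - 408849/535 = -65515748253/85742845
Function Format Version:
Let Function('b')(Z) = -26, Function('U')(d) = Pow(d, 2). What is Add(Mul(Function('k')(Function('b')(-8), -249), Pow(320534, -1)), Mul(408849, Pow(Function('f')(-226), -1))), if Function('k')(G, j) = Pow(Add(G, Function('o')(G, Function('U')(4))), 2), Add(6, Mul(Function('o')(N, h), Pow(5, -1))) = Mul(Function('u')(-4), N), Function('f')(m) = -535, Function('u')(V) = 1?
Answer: Rational(-65515748253, 85742845) ≈ -764.10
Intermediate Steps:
Function('o')(N, h) = Add(-30, Mul(5, N)) (Function('o')(N, h) = Add(-30, Mul(5, Mul(1, N))) = Add(-30, Mul(5, N)))
Function('k')(G, j) = Pow(Add(-30, Mul(6, G)), 2) (Function('k')(G, j) = Pow(Add(G, Add(-30, Mul(5, G))), 2) = Pow(Add(-30, Mul(6, G)), 2))
Add(Mul(Function('k')(Function('b')(-8), -249), Pow(320534, -1)), Mul(408849, Pow(Function('f')(-226), -1))) = Add(Mul(Mul(36, Pow(Add(-5, -26), 2)), Pow(320534, -1)), Mul(408849, Pow(-535, -1))) = Add(Mul(Mul(36, Pow(-31, 2)), Rational(1, 320534)), Mul(408849, Rational(-1, 535))) = Add(Mul(Mul(36, 961), Rational(1, 320534)), Rational(-408849, 535)) = Add(Mul(34596, Rational(1, 320534)), Rational(-408849, 535)) = Add(Rational(17298, 160267), Rational(-408849, 535)) = Rational(-65515748253, 85742845)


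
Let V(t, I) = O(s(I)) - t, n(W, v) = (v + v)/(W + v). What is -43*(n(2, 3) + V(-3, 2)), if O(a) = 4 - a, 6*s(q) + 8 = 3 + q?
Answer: -3741/10 ≈ -374.10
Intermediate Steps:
s(q) = -5/6 + q/6 (s(q) = -4/3 + (3 + q)/6 = -4/3 + (1/2 + q/6) = -5/6 + q/6)
n(W, v) = 2*v/(W + v) (n(W, v) = (2*v)/(W + v) = 2*v/(W + v))
V(t, I) = 29/6 - t - I/6 (V(t, I) = (4 - (-5/6 + I/6)) - t = (4 + (5/6 - I/6)) - t = (29/6 - I/6) - t = 29/6 - t - I/6)
-43*(n(2, 3) + V(-3, 2)) = -43*(2*3/(2 + 3) + (29/6 - 1*(-3) - 1/6*2)) = -43*(2*3/5 + (29/6 + 3 - 1/3)) = -43*(2*3*(1/5) + 15/2) = -43*(6/5 + 15/2) = -43*87/10 = -3741/10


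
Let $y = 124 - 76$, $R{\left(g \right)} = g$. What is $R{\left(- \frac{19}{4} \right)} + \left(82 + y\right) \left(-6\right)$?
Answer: $- \frac{3139}{4} \approx -784.75$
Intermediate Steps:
$y = 48$
$R{\left(- \frac{19}{4} \right)} + \left(82 + y\right) \left(-6\right) = - \frac{19}{4} + \left(82 + 48\right) \left(-6\right) = \left(-19\right) \frac{1}{4} + 130 \left(-6\right) = - \frac{19}{4} - 780 = - \frac{3139}{4}$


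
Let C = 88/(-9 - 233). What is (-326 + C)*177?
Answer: -635430/11 ≈ -57766.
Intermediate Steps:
C = -4/11 (C = 88/(-242) = 88*(-1/242) = -4/11 ≈ -0.36364)
(-326 + C)*177 = (-326 - 4/11)*177 = -3590/11*177 = -635430/11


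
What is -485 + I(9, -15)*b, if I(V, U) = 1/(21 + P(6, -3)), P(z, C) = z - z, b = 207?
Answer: -3326/7 ≈ -475.14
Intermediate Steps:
P(z, C) = 0
I(V, U) = 1/21 (I(V, U) = 1/(21 + 0) = 1/21)
-485 + I(9, -15)*b = -485 + (1/21)*207 = -485 + 69/7 = -3326/7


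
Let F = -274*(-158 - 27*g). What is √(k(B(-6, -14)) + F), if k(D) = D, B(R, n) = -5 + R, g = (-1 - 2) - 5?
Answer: 3*I*√1767 ≈ 126.11*I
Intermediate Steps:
g = -8 (g = -3 - 5 = -8)
F = -15892 (F = -274*(-158 - 27*(-8)) = -274*(-158 + 216) = -274*58 = -15892)
√(k(B(-6, -14)) + F) = √((-5 - 6) - 15892) = √(-11 - 15892) = √(-15903) = 3*I*√1767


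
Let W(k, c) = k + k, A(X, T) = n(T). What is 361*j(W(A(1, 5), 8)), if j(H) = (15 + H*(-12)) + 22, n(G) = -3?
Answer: 39349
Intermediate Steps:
A(X, T) = -3
W(k, c) = 2*k
j(H) = 37 - 12*H (j(H) = (15 - 12*H) + 22 = 37 - 12*H)
361*j(W(A(1, 5), 8)) = 361*(37 - 24*(-3)) = 361*(37 - 12*(-6)) = 361*(37 + 72) = 361*109 = 39349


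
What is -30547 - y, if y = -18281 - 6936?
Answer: -5330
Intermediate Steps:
y = -25217
-30547 - y = -30547 - 1*(-25217) = -30547 + 25217 = -5330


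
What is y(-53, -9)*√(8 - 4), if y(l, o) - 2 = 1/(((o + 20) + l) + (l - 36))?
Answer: 522/131 ≈ 3.9847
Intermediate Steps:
y(l, o) = 2 + 1/(-16 + o + 2*l) (y(l, o) = 2 + 1/(((o + 20) + l) + (l - 36)) = 2 + 1/(((20 + o) + l) + (-36 + l)) = 2 + 1/((20 + l + o) + (-36 + l)) = 2 + 1/(-16 + o + 2*l))
y(-53, -9)*√(8 - 4) = ((-31 + 2*(-9) + 4*(-53))/(-16 - 9 + 2*(-53)))*√(8 - 4) = ((-31 - 18 - 212)/(-16 - 9 - 106))*√4 = (-261/(-131))*2 = -1/131*(-261)*2 = (261/131)*2 = 522/131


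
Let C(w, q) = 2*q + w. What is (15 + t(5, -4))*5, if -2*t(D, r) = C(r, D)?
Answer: 60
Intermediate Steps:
C(w, q) = w + 2*q
t(D, r) = -D - r/2 (t(D, r) = -(r + 2*D)/2 = -D - r/2)
(15 + t(5, -4))*5 = (15 + (-1*5 - ½*(-4)))*5 = (15 + (-5 + 2))*5 = (15 - 3)*5 = 12*5 = 60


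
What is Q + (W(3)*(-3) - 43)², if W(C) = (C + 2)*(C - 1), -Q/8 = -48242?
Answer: 391265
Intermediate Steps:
Q = 385936 (Q = -8*(-48242) = 385936)
W(C) = (-1 + C)*(2 + C) (W(C) = (2 + C)*(-1 + C) = (-1 + C)*(2 + C))
Q + (W(3)*(-3) - 43)² = 385936 + ((-2 + 3 + 3²)*(-3) - 43)² = 385936 + ((-2 + 3 + 9)*(-3) - 43)² = 385936 + (10*(-3) - 43)² = 385936 + (-30 - 43)² = 385936 + (-73)² = 385936 + 5329 = 391265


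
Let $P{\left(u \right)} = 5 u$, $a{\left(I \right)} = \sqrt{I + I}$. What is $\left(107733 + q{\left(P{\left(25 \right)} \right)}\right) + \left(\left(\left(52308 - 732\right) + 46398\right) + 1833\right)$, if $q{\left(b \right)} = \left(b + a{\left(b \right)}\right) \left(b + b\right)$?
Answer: $238790 + 1250 \sqrt{10} \approx 2.4274 \cdot 10^{5}$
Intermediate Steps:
$a{\left(I \right)} = \sqrt{2} \sqrt{I}$ ($a{\left(I \right)} = \sqrt{2 I} = \sqrt{2} \sqrt{I}$)
$q{\left(b \right)} = 2 b \left(b + \sqrt{2} \sqrt{b}\right)$ ($q{\left(b \right)} = \left(b + \sqrt{2} \sqrt{b}\right) \left(b + b\right) = \left(b + \sqrt{2} \sqrt{b}\right) 2 b = 2 b \left(b + \sqrt{2} \sqrt{b}\right)$)
$\left(107733 + q{\left(P{\left(25 \right)} \right)}\right) + \left(\left(\left(52308 - 732\right) + 46398\right) + 1833\right) = \left(107733 + 2 \cdot 5 \cdot 25 \left(5 \cdot 25 + \sqrt{2} \sqrt{5 \cdot 25}\right)\right) + \left(\left(\left(52308 - 732\right) + 46398\right) + 1833\right) = \left(107733 + 2 \cdot 125 \left(125 + \sqrt{2} \sqrt{125}\right)\right) + \left(\left(51576 + 46398\right) + 1833\right) = \left(107733 + 2 \cdot 125 \left(125 + \sqrt{2} \cdot 5 \sqrt{5}\right)\right) + \left(97974 + 1833\right) = \left(107733 + 2 \cdot 125 \left(125 + 5 \sqrt{10}\right)\right) + 99807 = \left(107733 + \left(31250 + 1250 \sqrt{10}\right)\right) + 99807 = \left(138983 + 1250 \sqrt{10}\right) + 99807 = 238790 + 1250 \sqrt{10}$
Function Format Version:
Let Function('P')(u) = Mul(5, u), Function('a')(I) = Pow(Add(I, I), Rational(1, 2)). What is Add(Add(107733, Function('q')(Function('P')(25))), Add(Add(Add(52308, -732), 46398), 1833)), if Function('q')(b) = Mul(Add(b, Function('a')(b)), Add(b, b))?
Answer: Add(238790, Mul(1250, Pow(10, Rational(1, 2)))) ≈ 2.4274e+5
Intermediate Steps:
Function('a')(I) = Mul(Pow(2, Rational(1, 2)), Pow(I, Rational(1, 2))) (Function('a')(I) = Pow(Mul(2, I), Rational(1, 2)) = Mul(Pow(2, Rational(1, 2)), Pow(I, Rational(1, 2))))
Function('q')(b) = Mul(2, b, Add(b, Mul(Pow(2, Rational(1, 2)), Pow(b, Rational(1, 2))))) (Function('q')(b) = Mul(Add(b, Mul(Pow(2, Rational(1, 2)), Pow(b, Rational(1, 2)))), Add(b, b)) = Mul(Add(b, Mul(Pow(2, Rational(1, 2)), Pow(b, Rational(1, 2)))), Mul(2, b)) = Mul(2, b, Add(b, Mul(Pow(2, Rational(1, 2)), Pow(b, Rational(1, 2))))))
Add(Add(107733, Function('q')(Function('P')(25))), Add(Add(Add(52308, -732), 46398), 1833)) = Add(Add(107733, Mul(2, Mul(5, 25), Add(Mul(5, 25), Mul(Pow(2, Rational(1, 2)), Pow(Mul(5, 25), Rational(1, 2)))))), Add(Add(Add(52308, -732), 46398), 1833)) = Add(Add(107733, Mul(2, 125, Add(125, Mul(Pow(2, Rational(1, 2)), Pow(125, Rational(1, 2)))))), Add(Add(51576, 46398), 1833)) = Add(Add(107733, Mul(2, 125, Add(125, Mul(Pow(2, Rational(1, 2)), Mul(5, Pow(5, Rational(1, 2))))))), Add(97974, 1833)) = Add(Add(107733, Mul(2, 125, Add(125, Mul(5, Pow(10, Rational(1, 2)))))), 99807) = Add(Add(107733, Add(31250, Mul(1250, Pow(10, Rational(1, 2))))), 99807) = Add(Add(138983, Mul(1250, Pow(10, Rational(1, 2)))), 99807) = Add(238790, Mul(1250, Pow(10, Rational(1, 2))))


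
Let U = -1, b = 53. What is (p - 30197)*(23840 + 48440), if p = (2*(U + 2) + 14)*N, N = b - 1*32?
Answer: -2158353080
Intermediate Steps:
N = 21 (N = 53 - 1*32 = 53 - 32 = 21)
p = 336 (p = (2*(-1 + 2) + 14)*21 = (2*1 + 14)*21 = (2 + 14)*21 = 16*21 = 336)
(p - 30197)*(23840 + 48440) = (336 - 30197)*(23840 + 48440) = -29861*72280 = -2158353080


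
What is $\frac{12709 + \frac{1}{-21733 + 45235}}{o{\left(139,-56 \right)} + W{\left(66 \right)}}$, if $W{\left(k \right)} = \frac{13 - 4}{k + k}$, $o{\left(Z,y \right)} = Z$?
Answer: $\frac{6571112218}{71904369} \approx 91.387$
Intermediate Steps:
$W{\left(k \right)} = \frac{9}{2 k}$ ($W{\left(k \right)} = \frac{13 - 4}{2 k} = 9 \frac{1}{2 k} = \frac{9}{2 k}$)
$\frac{12709 + \frac{1}{-21733 + 45235}}{o{\left(139,-56 \right)} + W{\left(66 \right)}} = \frac{12709 + \frac{1}{-21733 + 45235}}{139 + \frac{9}{2 \cdot 66}} = \frac{12709 + \frac{1}{23502}}{139 + \frac{9}{2} \cdot \frac{1}{66}} = \frac{12709 + \frac{1}{23502}}{139 + \frac{3}{44}} = \frac{298686919}{23502 \cdot \frac{6119}{44}} = \frac{298686919}{23502} \cdot \frac{44}{6119} = \frac{6571112218}{71904369}$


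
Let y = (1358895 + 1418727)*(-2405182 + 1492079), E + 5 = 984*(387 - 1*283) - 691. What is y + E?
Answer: -2536254879426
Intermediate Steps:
E = 101640 (E = -5 + (984*(387 - 1*283) - 691) = -5 + (984*(387 - 283) - 691) = -5 + (984*104 - 691) = -5 + (102336 - 691) = -5 + 101645 = 101640)
y = -2536254981066 (y = 2777622*(-913103) = -2536254981066)
y + E = -2536254981066 + 101640 = -2536254879426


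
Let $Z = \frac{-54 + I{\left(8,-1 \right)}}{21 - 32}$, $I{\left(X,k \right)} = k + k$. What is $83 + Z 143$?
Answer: $811$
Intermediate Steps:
$I{\left(X,k \right)} = 2 k$
$Z = \frac{56}{11}$ ($Z = \frac{-54 + 2 \left(-1\right)}{21 - 32} = \frac{-54 - 2}{-11} = \left(-56\right) \left(- \frac{1}{11}\right) = \frac{56}{11} \approx 5.0909$)
$83 + Z 143 = 83 + \frac{56}{11} \cdot 143 = 83 + 728 = 811$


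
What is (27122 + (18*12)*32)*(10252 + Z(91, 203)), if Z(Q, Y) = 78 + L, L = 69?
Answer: 353919566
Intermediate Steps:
Z(Q, Y) = 147 (Z(Q, Y) = 78 + 69 = 147)
(27122 + (18*12)*32)*(10252 + Z(91, 203)) = (27122 + (18*12)*32)*(10252 + 147) = (27122 + 216*32)*10399 = (27122 + 6912)*10399 = 34034*10399 = 353919566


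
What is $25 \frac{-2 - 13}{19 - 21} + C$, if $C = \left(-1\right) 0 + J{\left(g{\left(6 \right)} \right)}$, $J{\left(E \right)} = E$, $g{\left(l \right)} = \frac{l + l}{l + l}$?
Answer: $\frac{377}{2} \approx 188.5$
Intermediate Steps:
$g{\left(l \right)} = 1$ ($g{\left(l \right)} = \frac{2 l}{2 l} = 2 l \frac{1}{2 l} = 1$)
$C = 1$ ($C = \left(-1\right) 0 + 1 = 0 + 1 = 1$)
$25 \frac{-2 - 13}{19 - 21} + C = 25 \frac{-2 - 13}{19 - 21} + 1 = 25 \left(- \frac{15}{-2}\right) + 1 = 25 \left(\left(-15\right) \left(- \frac{1}{2}\right)\right) + 1 = 25 \cdot \frac{15}{2} + 1 = \frac{375}{2} + 1 = \frac{377}{2}$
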